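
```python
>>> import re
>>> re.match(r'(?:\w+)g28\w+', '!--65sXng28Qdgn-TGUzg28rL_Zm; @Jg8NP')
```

None

Pattern: one or more of a word character (non-capturing group); then the literal 'g28', then one or more of a word character.
`re.match` won't scan ahead — the pattern has to work from the very first character.
Here position 0 doesn't satisfy it, so the call returns None.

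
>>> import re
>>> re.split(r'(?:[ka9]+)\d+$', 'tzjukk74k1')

['tzjukk74', '']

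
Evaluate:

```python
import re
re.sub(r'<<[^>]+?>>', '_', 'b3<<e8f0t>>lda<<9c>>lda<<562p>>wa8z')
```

'b3_lda_lda_wa8z'

`sub` substitutes '_' at each match site.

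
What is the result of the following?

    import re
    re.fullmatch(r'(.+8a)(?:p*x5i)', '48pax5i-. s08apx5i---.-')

The pattern matches one or more of any character, then the literal '8a' (captured); then zero or more of the literal 'p', then the literal 'x5i' (non-capturing group).
`re.fullmatch` is like wrapping the pattern in `^…$` (in single-line mode).
Here the pattern can't cover the whole string, so the call returns None.

None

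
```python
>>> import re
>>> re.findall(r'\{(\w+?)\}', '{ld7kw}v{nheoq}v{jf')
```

['ld7kw', 'nheoq']

Matches: at [0:7] match '{ld7kw}', group 1 = 'ld7kw'; at [8:15] match '{nheoq}', group 1 = 'nheoq'.
One capturing group, so `findall` returns just the captured substring from each match — 2 in all.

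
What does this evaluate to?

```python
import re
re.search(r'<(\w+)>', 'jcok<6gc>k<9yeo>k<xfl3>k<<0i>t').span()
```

Unlike `match`, `search` isn't anchored — it looks for the pattern anywhere in the string.
The match spans [4:9] → '<6gc>'.
Captured: group 1 = '6gc'.

(4, 9)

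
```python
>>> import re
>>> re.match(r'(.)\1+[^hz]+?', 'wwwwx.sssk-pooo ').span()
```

(0, 5)

`re.match` won't scan ahead — the pattern has to work from the very first character.
The match spans [0:5] → 'wwwwx'.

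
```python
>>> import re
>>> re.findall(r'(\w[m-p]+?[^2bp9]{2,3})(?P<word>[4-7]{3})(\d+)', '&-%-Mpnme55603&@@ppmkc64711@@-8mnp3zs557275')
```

Pattern: a word character, then one or more of a character in [m-p] (lazy), then 2 to 3 of any character except [2bp9] (captured); then exactly 3 of a character in [4-7] (captured as 'word'); then one or more of a digit (captured).
`findall` packs the 3 group values into a tuple for every match.

[('Mpnme', '556', '03'), ('ppmkc', '647', '11'), ('8mnp3zs', '557', '275')]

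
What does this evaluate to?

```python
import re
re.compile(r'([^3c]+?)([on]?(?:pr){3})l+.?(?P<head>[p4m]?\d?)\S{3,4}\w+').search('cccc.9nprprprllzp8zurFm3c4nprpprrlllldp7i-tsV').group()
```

This matches one or more of any character except [3c] (lazy) (captured); then optionally one of [on], then the literal 'pr' repeated 3 times (captured); then one or more of a literal 'l', then optionally any character; then optionally one of [p4m], then optionally a digit (captured as 'head'); then 3 to 4 of a non-whitespace character, then one or more of a word character.
`search` walks the string left to right and returns the first match it finds.
The match spans [4:41] → '.9nprprprllzp8zurFm3c4nprpprrlllldp7i'.
Captured: group 1 = '.9', group 2 = 'nprprpr', group 3 = 'p8'.

'.9nprprprllzp8zurFm3c4nprpprrlllldp7i'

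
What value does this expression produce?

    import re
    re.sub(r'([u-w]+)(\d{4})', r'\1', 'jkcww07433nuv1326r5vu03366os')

'jkcww3nuvr5vu6os'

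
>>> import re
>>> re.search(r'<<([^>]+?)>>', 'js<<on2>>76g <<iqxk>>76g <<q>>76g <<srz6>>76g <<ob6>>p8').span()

(2, 9)

`re.search` tries every starting position until one works.
The match spans [2:9] → '<<on2>>'.
Captured: group 1 = 'on2'.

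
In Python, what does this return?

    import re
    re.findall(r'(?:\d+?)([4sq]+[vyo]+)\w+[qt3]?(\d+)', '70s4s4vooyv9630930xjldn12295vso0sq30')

Pattern: one or more of a digit (lazy) (non-capturing group); then one or more of one of [4sq], then one or more of one of [vyo] (captured); then one or more of a word character, then optionally one of [qt3]; then one or more of a digit (captured).
Walking the string: at [0:36] match '70s4s4vooyv9630930xjldn12295vso0sq30', groups = ('s4s4vooyv', '0').
Multiple groups make `findall` return tuples — one 2-tuple for the one match.

[('s4s4vooyv', '0')]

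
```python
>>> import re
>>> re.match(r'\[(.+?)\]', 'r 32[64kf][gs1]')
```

None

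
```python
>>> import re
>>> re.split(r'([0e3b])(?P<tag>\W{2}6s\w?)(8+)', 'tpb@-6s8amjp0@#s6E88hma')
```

Pattern: one of [0e3b] (captured); then exactly 2 of a non-word character, then the literal '6s', then optionally a word character (captured as 'tag'); then one or more of a literal '8' (captured).
Matches to split on: at [2:8] → 'b@-6s8'.
With a capturing group present, the delimiter's captured portion is kept in the result list.

['tp', 'b', '@-6s', '8', 'amjp0@#s6E88hma']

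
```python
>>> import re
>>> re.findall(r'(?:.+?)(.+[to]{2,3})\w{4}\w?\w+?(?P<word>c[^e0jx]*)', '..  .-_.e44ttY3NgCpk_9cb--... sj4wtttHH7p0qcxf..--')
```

[('.  .-_.e44ttY3NgCpk_9cb--... sj4wttt', 'c')]

With the lazy modifier that quantifier settles for the fewest repetitions that let the rest of the pattern succeed (the atoms after it are unaffected and can still be greedy).
With 2 capturing groups, `findall` returns a 2-tuple per match.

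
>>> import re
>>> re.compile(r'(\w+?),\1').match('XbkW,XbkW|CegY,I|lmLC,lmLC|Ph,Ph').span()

(0, 9)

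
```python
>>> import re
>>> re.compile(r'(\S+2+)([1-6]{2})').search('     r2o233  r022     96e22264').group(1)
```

'r2o2'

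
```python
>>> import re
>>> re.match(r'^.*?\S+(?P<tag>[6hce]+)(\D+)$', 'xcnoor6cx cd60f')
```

None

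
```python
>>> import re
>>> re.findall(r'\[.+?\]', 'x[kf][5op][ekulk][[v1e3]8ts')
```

['[kf]', '[5op]', '[ekulk]', '[[v1e3]']

The `?` after the quantifier makes it lazy — it takes as little as possible before letting the rest of the pattern try.
Matches: at [1:5] → '[kf]'; at [5:10] → '[5op]'; at [10:17] → '[ekulk]'; at [17:24] → '[[v1e3]'.
No capturing groups, so `findall` returns the 4 full match strings.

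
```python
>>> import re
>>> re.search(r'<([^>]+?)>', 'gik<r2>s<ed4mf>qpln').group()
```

'<r2>'

`search` walks the string left to right and returns the first match it finds.
The match spans [3:7] → '<r2>'.
Captured: group 1 = 'r2'.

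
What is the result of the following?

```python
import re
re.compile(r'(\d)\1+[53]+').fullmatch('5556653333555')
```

None

A backreference is literal: `\1` must see the identical characters the first group matched.
For `fullmatch`, every character of the input must be accounted for by the pattern.
Here the string isn't matched end-to-end, so the call returns None.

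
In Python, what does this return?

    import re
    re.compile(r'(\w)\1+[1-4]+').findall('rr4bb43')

The backreference `\1` re-matches whatever the first group consumed, character for character.
Scanning left to right: at [0:3] match 'rr4', group 1 = 'r'; at [3:7] match 'bb43', group 1 = 'b'.
One capturing group, so `findall` returns just the captured substring from each match — 2 in all.

['r', 'b']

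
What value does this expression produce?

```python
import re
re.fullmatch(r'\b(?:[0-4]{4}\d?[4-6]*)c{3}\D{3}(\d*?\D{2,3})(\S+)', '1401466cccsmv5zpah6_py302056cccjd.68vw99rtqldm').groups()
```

The pattern matches a word boundary (`\b`, zero-width); then exactly 4 of a character in [0-4], then optionally a digit, then zero or more of a character in [4-6] (non-capturing group); then exactly 3 of a literal 'c', then exactly 3 of a non-digit; then zero or more of a digit (lazy), then 2 to 3 of a non-digit (captured); then one or more of a non-whitespace character (captured).
`re.fullmatch` is like wrapping the pattern in `^…$` (in single-line mode).
The match spans [0:46] → '1401466cccsmv5zpah6_py302056cccjd.68vw99rtqldm'.
Captured: group 1 = '5zpa', group 2 = 'h6_py302056cccjd.68vw99rtqldm'.

('5zpa', 'h6_py302056cccjd.68vw99rtqldm')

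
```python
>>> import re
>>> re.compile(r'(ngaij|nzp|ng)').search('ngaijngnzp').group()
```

'ngaij'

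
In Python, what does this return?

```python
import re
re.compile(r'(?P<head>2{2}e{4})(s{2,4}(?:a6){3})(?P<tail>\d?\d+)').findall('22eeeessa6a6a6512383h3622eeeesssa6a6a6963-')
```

The pattern matches exactly 2 of a literal '2', then exactly 4 of a literal 'e' (captured as 'head'); then 2 to 4 of a literal 's', then the literal 'a6' repeated 3 times (captured); then optionally a digit, then one or more of a digit (captured as 'tail').
Walking the string: at [0:20] match '22eeeessa6a6a6512383', groups = ('22eeee', 'ssa6a6a6', '512383'); at [23:41] match '22eeeesssa6a6a6963', groups = ('22eeee', 'sssa6a6a6', '963').
With 3 capturing groups, `findall` returns a 3-tuple per match.

[('22eeee', 'ssa6a6a6', '512383'), ('22eeee', 'sssa6a6a6', '963')]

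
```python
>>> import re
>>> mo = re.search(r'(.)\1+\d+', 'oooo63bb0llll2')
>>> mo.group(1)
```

'o'

The match spans [0:6] → 'oooo63'.
Captured: group 1 = 'o'.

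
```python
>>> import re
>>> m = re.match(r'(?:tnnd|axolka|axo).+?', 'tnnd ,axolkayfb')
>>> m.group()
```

'tnnd '

`match` is anchored at position 0; if the pattern doesn't fit there, it returns None.
The match spans [0:5] → 'tnnd '.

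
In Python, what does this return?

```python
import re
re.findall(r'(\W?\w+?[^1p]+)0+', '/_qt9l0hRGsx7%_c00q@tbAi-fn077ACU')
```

With a single group, `findall` returns only what that group captured — 1 item.

['/_qt9l0hRGsx7%_c00q@tbAi-fn']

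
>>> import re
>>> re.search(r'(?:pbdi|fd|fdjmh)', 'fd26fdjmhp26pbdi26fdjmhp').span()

`re.search` scans for the first position where the pattern succeeds.
The match spans [0:2] → 'fd'.

(0, 2)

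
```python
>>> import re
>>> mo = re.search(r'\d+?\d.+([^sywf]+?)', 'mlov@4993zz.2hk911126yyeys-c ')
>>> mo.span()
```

(5, 29)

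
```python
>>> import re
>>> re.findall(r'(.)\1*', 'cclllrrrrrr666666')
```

['c', 'l', 'r', '6']

After group 1 captures some text, `\1` only succeeds where that same text appears again.
Because there's exactly one group, `findall` drops the full match and keeps group 1 from each hit.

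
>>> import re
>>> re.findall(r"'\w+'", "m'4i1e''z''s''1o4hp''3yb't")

["'4i1e'", "'z'", "'s'", "'1o4hp'", "'3yb'"]

Matches: at [1:7] → "'4i1e'"; at [7:10] → "'z'"; at [10:13] → "'s'"; at [13:20] → "'1o4hp'"; at [20:25] → "'3yb'".
`findall` yields the raw match text (5 of them) because the pattern has no groups.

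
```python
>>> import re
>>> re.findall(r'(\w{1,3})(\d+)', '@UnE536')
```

Pattern: 1 to 3 of a word character (captured); then one or more of a digit (captured).
Matches: at [1:7] match 'UnE536', groups = ('UnE', '536').
`findall` packs the 2 group values into a tuple for every match.

[('UnE', '536')]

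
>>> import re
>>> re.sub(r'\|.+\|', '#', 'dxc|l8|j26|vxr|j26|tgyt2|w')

'dxc#w'

Matches: at [3:25] → '|l8|j26|vxr|j26|tgyt2|'.
Every occurrence is swapped for '#'.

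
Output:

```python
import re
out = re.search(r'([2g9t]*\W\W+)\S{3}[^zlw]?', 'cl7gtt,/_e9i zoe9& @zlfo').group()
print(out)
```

This matches zero or more of one of [2g9t], then a non-word character, then one or more of a non-word character (captured); then exactly 3 of a non-whitespace character; then optionally any character except [zlw].
Unlike `match`, `search` isn't anchored — it looks for the pattern anywhere in the string.
The match spans [3:12] → 'gtt,/_e9i'.
Captured: group 1 = 'gtt,/'.

gtt,/_e9i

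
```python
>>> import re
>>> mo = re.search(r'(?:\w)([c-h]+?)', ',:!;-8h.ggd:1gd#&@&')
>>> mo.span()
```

(5, 7)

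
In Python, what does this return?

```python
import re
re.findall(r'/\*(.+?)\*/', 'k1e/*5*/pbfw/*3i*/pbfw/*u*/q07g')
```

['5', '3i', 'u']

Lazy quantifiers expand one character at a time until the remainder of the pattern can match.
Matches: at [3:8] match '/*5*/', group 1 = '5'; at [12:18] match '/*3i*/', group 1 = '3i'; at [22:27] match '/*u*/', group 1 = 'u'.
With a single group, `findall` returns only what that group captured — 3 items.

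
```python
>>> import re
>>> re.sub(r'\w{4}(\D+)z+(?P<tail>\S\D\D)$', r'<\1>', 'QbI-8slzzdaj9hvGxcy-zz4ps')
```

'QbI-8slzz<hvGxcy-z>'

`\1` in the replacement pulls in group 1's text for each match.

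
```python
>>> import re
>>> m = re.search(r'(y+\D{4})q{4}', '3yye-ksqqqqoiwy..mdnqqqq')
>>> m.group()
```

'yye-ksqqqq'

The pattern matches one or more of a literal 'y', then exactly 4 of a non-digit (captured); then exactly 4 of a literal 'q'.
The match spans [1:11] → 'yye-ksqqqq'.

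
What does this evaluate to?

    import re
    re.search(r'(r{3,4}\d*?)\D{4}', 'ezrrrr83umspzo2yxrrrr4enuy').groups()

('rrrr83',)

The pattern matches 3 to 4 of the literal 'r', then zero or more of a digit (lazy) (captured); then exactly 4 of a non-digit.
`re.search` scans for the first position where the pattern succeeds.
The match spans [2:12] → 'rrrr83umsp'.
Captured: group 1 = 'rrrr83'.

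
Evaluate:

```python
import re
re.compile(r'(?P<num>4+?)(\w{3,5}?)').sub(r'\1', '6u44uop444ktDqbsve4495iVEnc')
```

'6u4p4tDqbsve4iVEnc'

The pattern matches one or more of a literal '4' (lazy) (captured as 'num'); then 3 to 5 of a word character (lazy) (captured).
Matches: at [2:6] → '44uo'; at [7:11] → '444k'; at [18:22] → '4495'.
The replacement refers to a captured group, so each match is rewritten using its own captured text.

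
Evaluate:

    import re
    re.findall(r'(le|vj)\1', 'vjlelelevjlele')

['le', 'le']

After group 1 captures some text, `\1` only succeeds where that same text appears again.
Scanning left to right: at [2:6] match 'lele', group 1 = 'le'; at [10:14] match 'lele', group 1 = 'le'.
`findall` collects group 1 from each match (2 total).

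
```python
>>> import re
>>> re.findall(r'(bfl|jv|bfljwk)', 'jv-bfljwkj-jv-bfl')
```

['jv', 'bfl', 'jv', 'bfl']

`|` is ordered: at each position the engine commits to the first alternative that works.
Scanning left to right: at [0:2] match 'jv', group 1 = 'jv'; at [3:6] match 'bfl', group 1 = 'bfl'; at [11:13] match 'jv', group 1 = 'jv'; at [14:17] match 'bfl', group 1 = 'bfl'.
`findall` collects group 1 from each match (4 total).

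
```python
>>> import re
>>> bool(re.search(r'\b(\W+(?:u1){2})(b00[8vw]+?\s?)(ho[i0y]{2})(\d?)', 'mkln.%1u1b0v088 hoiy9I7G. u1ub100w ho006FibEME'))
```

False

The pattern matches a word boundary (`\b`, zero-width); then one or more of a non-word character, then the literal 'u1' repeated 2 times (captured); then the literal 'b00', then one or more of one of [8vw] (lazy), then optionally whitespace (captured); then the literal 'ho', then exactly 2 of one of [i0y] (captured); then optionally a digit (captured).
`re.search` scans for the first position where the pattern succeeds.
Here no position works, so the call returns None, and `bool(None)` is False.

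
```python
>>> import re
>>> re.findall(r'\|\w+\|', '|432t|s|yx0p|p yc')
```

['|432t|', '|yx0p|']

Since nothing is captured, `findall` lists the 2 matched substrings directly.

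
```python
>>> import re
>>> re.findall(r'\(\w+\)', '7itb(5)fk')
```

['(5)']

Walking the string: at [4:7] → '(5)'.
With no groups in the pattern, `findall` gives back each whole match — 1 here.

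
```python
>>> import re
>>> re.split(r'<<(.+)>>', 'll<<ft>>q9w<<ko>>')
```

['ll', 'ft>>q9w<<ko', '']

The group in the pattern means `split` returns the separators' captures alongside the pieces.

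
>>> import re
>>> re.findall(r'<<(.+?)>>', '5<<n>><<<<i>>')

['n', '<<i']

A `+?`/`*?`/`{m,n}?` starts at its minimum and grows only as far as needed for what follows to match.
Scanning left to right: at [1:6] match '<<n>>', group 1 = 'n'; at [6:13] match '<<<<i>>', group 1 = '<<i'.
One capturing group, so `findall` returns just the captured substring from each match — 2 in all.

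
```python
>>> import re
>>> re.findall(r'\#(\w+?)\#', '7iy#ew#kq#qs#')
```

['ew', 'qs']

Matches: at [3:7] match '#ew#', group 1 = 'ew'; at [9:13] match '#qs#', group 1 = 'qs'.
Because there's exactly one group, `findall` drops the full match and keeps group 1 from each hit.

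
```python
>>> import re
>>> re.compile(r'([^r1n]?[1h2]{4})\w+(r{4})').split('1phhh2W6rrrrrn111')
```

['1', 'phhh2', 'rrrr', 'n111']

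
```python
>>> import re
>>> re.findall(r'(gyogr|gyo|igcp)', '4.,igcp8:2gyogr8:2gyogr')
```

['igcp', 'gyogr', 'gyogr']

The regex engine tests alternatives in the order written; an earlier branch that matches wins even if a later one would match more.
`findall` collects group 1 from each match (3 total).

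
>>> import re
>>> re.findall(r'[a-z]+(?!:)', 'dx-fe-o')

['dx', 'fe', 'o']

`(?!…)`/`(?<!…)` only lets a position through if the neighbouring text does NOT match; no characters are consumed.
Walking the string: at [0:2] → 'dx'; at [3:5] → 'fe'; at [6:7] → 'o'.
`findall` yields the raw match text (3 of them) because the pattern has no groups.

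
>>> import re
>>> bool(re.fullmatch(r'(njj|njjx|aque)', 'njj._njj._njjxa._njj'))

False

`re.fullmatch` is like wrapping the pattern in `^…$` (in single-line mode).
Here the string isn't matched end-to-end, so the call returns None, and `bool(None)` is False.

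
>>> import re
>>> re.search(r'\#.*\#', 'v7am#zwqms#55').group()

'#zwqms#'

The match spans [4:11] → '#zwqms#'.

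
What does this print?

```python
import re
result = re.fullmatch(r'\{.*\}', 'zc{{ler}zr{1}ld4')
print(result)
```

`fullmatch` succeeds only if the pattern covers the string from start to end.
Here there's no way to consume every character, so the call returns None.

None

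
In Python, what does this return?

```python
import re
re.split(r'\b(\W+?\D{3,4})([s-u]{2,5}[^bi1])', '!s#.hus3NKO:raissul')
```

['!s#.hus3NKO', ':rais', 'sul', '']

This matches a word boundary (`\b`, zero-width); then one or more of a non-word character (lazy), then 3 to 4 of a non-digit (captured); then 2 to 5 of a character in [s-u], then any character except [bi1] (captured).
Matches to split on: at [11:19] → ':raissul'.
Because the pattern has a capturing group, `split` also inserts each captured text between the pieces.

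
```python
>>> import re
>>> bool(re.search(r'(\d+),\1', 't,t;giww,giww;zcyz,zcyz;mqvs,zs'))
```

False

After group 1 captures some text, `\1` only succeeds where that same text appears again.
`re.search` scans for the first position where the pattern succeeds.
Here no position works, so the call returns None, and `bool(None)` is False.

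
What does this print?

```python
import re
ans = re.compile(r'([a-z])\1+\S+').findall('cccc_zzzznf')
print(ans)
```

A backreference is literal: `\1` must see the identical characters the first group matched.
`findall` collects group 1 from the one match (1 total).

['c']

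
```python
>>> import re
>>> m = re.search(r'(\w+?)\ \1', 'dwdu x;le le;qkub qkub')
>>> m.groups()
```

('le',)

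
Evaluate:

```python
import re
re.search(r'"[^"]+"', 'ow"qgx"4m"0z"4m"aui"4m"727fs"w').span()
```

(2, 7)

The match spans [2:7] → '"qgx"'.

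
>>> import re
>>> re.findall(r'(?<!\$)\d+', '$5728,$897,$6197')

['728', '97', '197']

A negative assertion filters positions out without eating any characters.
Walking the string: at [2:5] → '728'; at [8:10] → '97'; at [13:16] → '197'.
`findall` yields the raw match text (3 of them) because the pattern has no groups.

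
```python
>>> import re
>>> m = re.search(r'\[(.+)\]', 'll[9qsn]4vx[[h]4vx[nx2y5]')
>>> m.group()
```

'[9qsn]4vx[[h]4vx[nx2y5]'

The match spans [2:25] → '[9qsn]4vx[[h]4vx[nx2y5]'.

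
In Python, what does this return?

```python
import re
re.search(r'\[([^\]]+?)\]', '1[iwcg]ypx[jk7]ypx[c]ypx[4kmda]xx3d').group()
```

The match spans [1:7] → '[iwcg]'.

'[iwcg]'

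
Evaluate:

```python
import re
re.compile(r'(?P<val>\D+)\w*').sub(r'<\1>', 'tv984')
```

'<tv>'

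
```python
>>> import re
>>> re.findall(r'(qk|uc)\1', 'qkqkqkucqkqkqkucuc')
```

['qk', 'qk', 'uc']

A backreference is literal: `\1` must see the identical characters the first group matched.
Scanning left to right: at [0:4] match 'qkqk', group 1 = 'qk'; at [8:12] match 'qkqk', group 1 = 'qk'; at [14:18] match 'ucuc', group 1 = 'uc'.
Because there's exactly one group, `findall` drops the full match and keeps group 1 from each hit.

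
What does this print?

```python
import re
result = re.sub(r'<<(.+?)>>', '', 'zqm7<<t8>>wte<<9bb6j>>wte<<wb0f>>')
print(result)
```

zqm7wtewte

A non-greedy quantifier consumes as few characters as it can — just enough that the remainder of the pattern still matches from where it stops; whatever follows it matches normally.
Each match is replaced by ''.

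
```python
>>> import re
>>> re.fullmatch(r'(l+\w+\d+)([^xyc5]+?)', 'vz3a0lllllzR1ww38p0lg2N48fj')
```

None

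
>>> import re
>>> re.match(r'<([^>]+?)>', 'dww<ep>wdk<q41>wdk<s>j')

With `match`, the pattern is implicitly anchored at the beginning.
Here position 0 doesn't satisfy it, so the call returns None.

None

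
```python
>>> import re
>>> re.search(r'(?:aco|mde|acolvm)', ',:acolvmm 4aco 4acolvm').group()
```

'aco'

The regex engine tests alternatives in the order written; an earlier branch that matches wins even if a later one would match more.
`re.search` scans for the first position where the pattern succeeds.
The match spans [2:5] → 'aco'.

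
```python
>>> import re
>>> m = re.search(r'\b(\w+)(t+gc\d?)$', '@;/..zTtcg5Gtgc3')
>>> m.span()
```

Pattern: a word boundary (`\b`, zero-width); then one or more of a word character (captured); then one or more of a literal 't', then the literal 'gc', then optionally a digit (captured); then anchored at the end.
The match spans [5:16] → 'zTtcg5Gtgc3'.

(5, 16)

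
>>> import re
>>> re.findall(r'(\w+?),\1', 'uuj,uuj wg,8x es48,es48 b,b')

['uuj', 'es48', 'b']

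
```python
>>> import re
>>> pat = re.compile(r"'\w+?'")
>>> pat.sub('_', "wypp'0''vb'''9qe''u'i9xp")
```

Matches: at [4:7] → "'0'"; at [7:11] → "'vb'"; at [12:17] → "'9qe'"; at [17:20] → "'u'".
Each match is replaced by '_'.

"wypp__'__i9xp"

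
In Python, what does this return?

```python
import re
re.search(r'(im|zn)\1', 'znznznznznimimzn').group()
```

The backreference `\1` re-matches whatever the first group consumed, character for character.
The match spans [0:4] → 'znzn'.

'znzn'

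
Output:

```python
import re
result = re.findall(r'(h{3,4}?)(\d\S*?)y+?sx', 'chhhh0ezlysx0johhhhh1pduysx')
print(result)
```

Pattern: 3 to 4 of a literal 'h' (lazy) (captured); then a digit, then zero or more of a non-whitespace character (lazy) (captured); then one or more of a literal 'y' (lazy), then the literal 'sx'.
The `?` after the quantifier makes it lazy — it takes as little as possible before letting the rest of the pattern try.
Scanning left to right: at [1:12] match 'hhhh0ezlysx', groups = ('hhhh', '0ezl'); at [16:27] match 'hhhh1pduysx', groups = ('hhhh', '1pdu').
With 2 capturing groups, `findall` returns a 2-tuple per match.

[('hhhh', '0ezl'), ('hhhh', '1pdu')]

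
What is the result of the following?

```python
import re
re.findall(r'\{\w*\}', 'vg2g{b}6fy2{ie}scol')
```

Scanning left to right: at [4:7] → '{b}'; at [11:15] → '{ie}'.
`findall` yields the raw match text (2 of them) because the pattern has no groups.

['{b}', '{ie}']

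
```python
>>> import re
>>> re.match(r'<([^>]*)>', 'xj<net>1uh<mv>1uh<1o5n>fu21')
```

None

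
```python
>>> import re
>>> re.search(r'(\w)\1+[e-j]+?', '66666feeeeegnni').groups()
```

('6',)

After group 1 captures some text, `\1` only succeeds where that same text appears again.
`re.search` tries every starting position until one works.
The match spans [0:6] → '66666f'.
Captured: group 1 = '6'.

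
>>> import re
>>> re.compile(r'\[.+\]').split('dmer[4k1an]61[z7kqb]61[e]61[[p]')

Matches to split on: at [4:31] → '[4k1an]61[z7kqb]61[e]61[[p]'.
The string is cut at each match, leaving 2 pieces.

['dmer', '']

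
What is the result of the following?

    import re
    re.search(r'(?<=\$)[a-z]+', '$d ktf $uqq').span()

(1, 2)

The lookaround is zero-width — it requires the adjacent text to match without consuming it, so the asserted text isn't part of the match.
The match spans [1:2] → 'd'.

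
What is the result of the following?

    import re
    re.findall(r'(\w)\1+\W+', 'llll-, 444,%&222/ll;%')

`\1` is not a pattern — it's the concrete string captured by group 1, re-applied verbatim.
`findall` collects group 1 from each match (4 total).

['l', '4', '2', 'l']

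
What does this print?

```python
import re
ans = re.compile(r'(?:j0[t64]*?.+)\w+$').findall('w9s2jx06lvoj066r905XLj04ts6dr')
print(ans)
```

Pattern: the literal 'j0', then zero or more of one of [t64] (lazy), then one or more of any character (non-capturing group); then one or more of a word character; then anchored at the end.
Matches: at [11:29] → 'j066r905XLj04ts6dr'.
Since nothing is captured, `findall` lists the 1 matched substring directly.

['j066r905XLj04ts6dr']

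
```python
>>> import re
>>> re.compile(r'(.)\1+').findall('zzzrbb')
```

['z', 'b']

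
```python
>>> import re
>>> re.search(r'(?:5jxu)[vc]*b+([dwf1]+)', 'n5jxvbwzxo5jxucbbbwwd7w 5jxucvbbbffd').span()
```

This matches the literal '5j', then the literal 'xu' (non-capturing group); then zero or more of one of [vc], then one or more of a literal 'b'; then one or more of one of [dwf1] (captured).
The match spans [10:21] → '5jxucbbbwwd'.

(10, 21)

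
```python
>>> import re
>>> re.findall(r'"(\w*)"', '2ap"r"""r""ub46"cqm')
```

['r', '', '']

Walking the string: at [3:6] match '"r"', group 1 = 'r'; at [6:8] match '""', group 1 = ''; at [9:11] match '""', group 1 = ''.
Because there's exactly one group, `findall` drops the full match and keeps group 1 from each hit.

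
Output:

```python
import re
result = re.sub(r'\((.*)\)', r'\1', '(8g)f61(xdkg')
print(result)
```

8gf61(xdkg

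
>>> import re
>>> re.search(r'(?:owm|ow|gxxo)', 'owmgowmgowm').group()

`|` is ordered: at each position the engine commits to the first alternative that works.
`re.search` tries every starting position until one works.
The match spans [0:3] → 'owm'.

'owm'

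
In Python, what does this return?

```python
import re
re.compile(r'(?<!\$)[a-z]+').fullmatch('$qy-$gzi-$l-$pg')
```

None

The negative lookaround is zero-width — it rules out positions where the adjacent text would match, without consuming anything.
`re.fullmatch` is like wrapping the pattern in `^…$` (in single-line mode).
Here the string isn't matched end-to-end, so the call returns None.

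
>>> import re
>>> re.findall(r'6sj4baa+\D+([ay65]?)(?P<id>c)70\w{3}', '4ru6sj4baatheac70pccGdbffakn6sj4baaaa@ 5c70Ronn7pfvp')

Pattern: the literal '6sj', then the literal '4ba', then one or more of the literal 'a'; then one or more of a non-digit; then optionally one of [ay65] (captured); then a literal 'c' (captured as 'id'); then the literal '70', then exactly 3 of a word character.
Scanning left to right: at [3:20] match '6sj4baatheac70pcc', groups = ('', 'c'); at [28:46] match '6sj4baaaa@ 5c70Ron', groups = ('5', 'c').
Multiple groups make `findall` return tuples — one 2-tuple for each match.

[('', 'c'), ('5', 'c')]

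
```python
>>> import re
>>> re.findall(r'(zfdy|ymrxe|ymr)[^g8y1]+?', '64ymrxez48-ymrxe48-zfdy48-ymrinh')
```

['ymrxe', 'ymrxe', 'zfdy', 'ymr']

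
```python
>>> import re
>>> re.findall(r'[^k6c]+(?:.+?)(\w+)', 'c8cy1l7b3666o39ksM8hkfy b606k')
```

['y1l7b3666o39ksM8hkfy', '06k']

Pattern: one or more of any character except [k6c]; then one or more of any character (lazy) (non-capturing group); then one or more of a word character (captured).
A non-greedy quantifier consumes as few characters as it can — just enough that the remainder of the pattern still matches from where it stops; whatever follows it matches normally.
Walking the string: at [1:23] match '8cy1l7b3666o39ksM8hkfy', group 1 = 'y1l7b3666o39ksM8hkfy'; at [23:29] match ' b606k', group 1 = '06k'.
`findall` collects group 1 from each match (2 total).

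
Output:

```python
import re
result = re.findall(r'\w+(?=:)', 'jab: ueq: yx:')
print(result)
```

The `(?=…)`/`(?<=…)` assertion just peeks at neighbouring text; it doesn't advance the match position.
Matches: at [0:3] → 'jab'; at [5:8] → 'ueq'; at [10:12] → 'yx'.
With no groups in the pattern, `findall` gives back each whole match — 3 here.

['jab', 'ueq', 'yx']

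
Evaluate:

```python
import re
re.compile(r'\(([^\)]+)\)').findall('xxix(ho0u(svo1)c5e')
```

['ho0u(svo1']

Because there's exactly one group, `findall` drops the full match and keeps group 1 from the one hit.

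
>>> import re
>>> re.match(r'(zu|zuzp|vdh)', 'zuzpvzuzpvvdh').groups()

('zu',)

Branches in `(...|...)` are attempted left-to-right; the first branch that allows the whole pattern to succeed is taken.
`re.match` won't scan ahead — the pattern has to work from the very first character.
The match spans [0:2] → 'zu'.
Captured: group 1 = 'zu'.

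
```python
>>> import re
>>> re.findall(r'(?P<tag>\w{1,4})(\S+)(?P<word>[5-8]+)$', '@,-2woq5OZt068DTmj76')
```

Pattern: 1 to 4 of a word character (captured as 'tag'); then one or more of a non-whitespace character (captured); then one or more of a character in [5-8] (captured as 'word'); then anchored at the end.
With 3 capturing groups, `findall` returns a 3-tuple per match.

[('2woq', '5OZt068DTmj7', '6')]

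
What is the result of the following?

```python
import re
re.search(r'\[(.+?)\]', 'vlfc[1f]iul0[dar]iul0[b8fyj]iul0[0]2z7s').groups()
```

('1f',)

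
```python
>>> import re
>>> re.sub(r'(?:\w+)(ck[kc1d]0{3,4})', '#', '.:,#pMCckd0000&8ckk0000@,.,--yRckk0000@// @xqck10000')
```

'.:,##&#@,.,--#@// @#'

This matches one or more of a word character (non-capturing group); then the literal 'ck', then one of [kc1d], then 3 to 4 of a literal '0' (captured).
Matches: at [4:14] → 'pMCckd0000'; at [15:23] → '8ckk0000'; at [29:38] → 'yRckk0000'; at [43:52] → 'xqck10000'.
Each match is replaced by '#'.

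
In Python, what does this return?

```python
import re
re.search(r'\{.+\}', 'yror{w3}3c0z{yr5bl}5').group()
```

'{w3}3c0z{yr5bl}'

The match spans [4:19] → '{w3}3c0z{yr5bl}'.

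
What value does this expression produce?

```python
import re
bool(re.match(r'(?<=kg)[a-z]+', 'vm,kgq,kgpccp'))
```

False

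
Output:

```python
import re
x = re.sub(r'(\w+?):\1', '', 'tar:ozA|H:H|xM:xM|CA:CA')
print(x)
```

tar:ozA|||

The backreference `\1` re-matches whatever the first group consumed, character for character.
Matches: at [8:11] → 'H:H'; at [12:17] → 'xM:xM'; at [18:23] → 'CA:CA'.
Each match is replaced by ''.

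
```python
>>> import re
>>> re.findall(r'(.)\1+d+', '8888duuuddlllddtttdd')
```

`\1` is not a pattern — it's the concrete string captured by group 1, re-applied verbatim.
Scanning left to right: at [0:5] match '8888d', group 1 = '8'; at [5:10] match 'uuudd', group 1 = 'u'; at [10:15] match 'llldd', group 1 = 'l'; at [15:20] match 'tttdd', group 1 = 't'.
`findall` collects group 1 from each match (4 total).

['8', 'u', 'l', 't']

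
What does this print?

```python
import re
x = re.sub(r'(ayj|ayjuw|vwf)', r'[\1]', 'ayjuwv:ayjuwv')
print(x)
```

[ayj]uwv:[ayj]uwv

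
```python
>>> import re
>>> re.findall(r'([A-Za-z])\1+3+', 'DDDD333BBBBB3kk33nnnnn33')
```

['D', 'B', 'k', 'n']

The backreference `\1` re-matches whatever the first group consumed, character for character.
`findall` collects group 1 from each match (4 total).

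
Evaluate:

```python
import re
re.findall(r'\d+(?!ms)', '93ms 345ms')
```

['9', '34']

`(?!…)`/`(?<!…)` only lets a position through if the neighbouring text does NOT match; no characters are consumed.
Walking the string: at [0:1] → '9'; at [5:7] → '34'.
No capturing groups, so `findall` returns the 2 full match strings.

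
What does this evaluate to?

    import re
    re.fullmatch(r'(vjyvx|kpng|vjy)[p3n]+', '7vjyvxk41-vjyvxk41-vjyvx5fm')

None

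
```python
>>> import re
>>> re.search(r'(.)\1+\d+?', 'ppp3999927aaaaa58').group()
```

'ppp3'

`\1` is not a pattern — it's the concrete string captured by group 1, re-applied verbatim.
The match spans [0:4] → 'ppp3'.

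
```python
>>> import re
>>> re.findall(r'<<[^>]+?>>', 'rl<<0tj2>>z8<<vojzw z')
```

Matches: at [2:10] → '<<0tj2>>'.
`findall` yields the raw match text (1 of them) because the pattern has no groups.

['<<0tj2>>']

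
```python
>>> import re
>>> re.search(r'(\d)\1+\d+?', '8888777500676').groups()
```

('8',)

After group 1 captures some text, `\1` only succeeds where that same text appears again.
`re.search` tries every starting position until one works.
The match spans [0:5] → '88887'.
Captured: group 1 = '8'.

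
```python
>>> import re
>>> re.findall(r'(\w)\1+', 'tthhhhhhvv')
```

The backreference `\1` re-matches whatever the first group consumed, character for character.
Scanning left to right: at [0:2] match 'tt', group 1 = 't'; at [2:8] match 'hhhhhh', group 1 = 'h'; at [8:10] match 'vv', group 1 = 'v'.
With a single group, `findall` returns only what that group captured — 3 items.

['t', 'h', 'v']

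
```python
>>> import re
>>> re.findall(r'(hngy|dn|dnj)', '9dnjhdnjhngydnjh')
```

['dn', 'dn', 'hngy', 'dn']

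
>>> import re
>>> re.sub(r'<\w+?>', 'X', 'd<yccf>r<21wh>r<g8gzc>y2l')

Matches: at [1:7] → '<yccf>'; at [8:14] → '<21wh>'; at [15:22] → '<g8gzc>'.
Every occurrence is swapped for 'X'.

'dXrXrXy2l'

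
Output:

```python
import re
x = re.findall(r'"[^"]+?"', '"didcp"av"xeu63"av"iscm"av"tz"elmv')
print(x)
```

`findall` yields the raw match text (4 of them) because the pattern has no groups.

['"didcp"', '"xeu63"', '"iscm"', '"tz"']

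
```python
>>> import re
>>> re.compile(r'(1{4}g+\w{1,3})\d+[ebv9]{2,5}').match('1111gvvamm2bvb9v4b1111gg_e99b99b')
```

None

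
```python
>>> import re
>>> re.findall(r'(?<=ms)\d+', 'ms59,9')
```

Because the assertion is zero-width, the text it checks is not consumed and won't appear in the result.
Matches: at [2:4] → '59'.
With no groups in the pattern, `findall` gives back each whole match — 1 here.

['59']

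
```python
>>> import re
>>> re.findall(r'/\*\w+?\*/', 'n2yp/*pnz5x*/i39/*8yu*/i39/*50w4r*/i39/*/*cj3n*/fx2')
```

Scanning left to right: at [4:13] → '/*pnz5x*/'; at [16:23] → '/*8yu*/'; at [26:35] → '/*50w4r*/'; at [40:48] → '/*cj3n*/'.
With no groups in the pattern, `findall` gives back each whole match — 4 here.

['/*pnz5x*/', '/*8yu*/', '/*50w4r*/', '/*cj3n*/']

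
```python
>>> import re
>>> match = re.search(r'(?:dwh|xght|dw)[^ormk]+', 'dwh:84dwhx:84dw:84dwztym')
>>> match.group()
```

`re.search` scans for the first position where the pattern succeeds.
The match spans [0:23] → 'dwh:84dwhx:84dw:84dwzty'.

'dwh:84dwhx:84dw:84dwzty'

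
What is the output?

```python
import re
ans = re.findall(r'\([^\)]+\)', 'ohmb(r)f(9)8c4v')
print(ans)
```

['(r)', '(9)']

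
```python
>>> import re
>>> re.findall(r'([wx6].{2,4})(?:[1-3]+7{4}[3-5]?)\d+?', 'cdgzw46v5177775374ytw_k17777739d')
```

['w46v5', 'w_k']

Pattern: one of [wx6], then 2 to 4 of any character (captured); then one or more of a character in [1-3], then exactly 4 of a literal '7', then optionally a character in [3-5] (non-capturing group); then one or more of a digit (lazy).
Walking the string: at [4:16] match 'w46v51777753', group 1 = 'w46v5'; at [20:29] match 'w_k177777', group 1 = 'w_k'.
Because there's exactly one group, `findall` drops the full match and keeps group 1 from each hit.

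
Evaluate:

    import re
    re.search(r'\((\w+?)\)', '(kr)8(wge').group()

The match spans [0:4] → '(kr)'.

'(kr)'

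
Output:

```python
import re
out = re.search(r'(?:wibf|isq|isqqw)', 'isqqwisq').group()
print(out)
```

isq

Alternation isn't longest-match — the leftmost alternative that fits at this position is chosen.
`re.search` tries every starting position until one works.
The match spans [0:3] → 'isq'.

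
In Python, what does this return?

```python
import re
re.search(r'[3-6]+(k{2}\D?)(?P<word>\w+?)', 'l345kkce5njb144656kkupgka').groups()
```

('kkc', 'e')

The match spans [1:8] → '345kkce'.
Captured: group 1 = 'kkc', group 2 = 'e'.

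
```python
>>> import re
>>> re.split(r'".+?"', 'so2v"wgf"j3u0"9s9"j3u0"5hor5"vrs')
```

['so2v', 'j3u0', 'j3u0', 'vrs']

A non-greedy quantifier consumes as few characters as it can — just enough that the remainder of the pattern still matches from where it stops; whatever follows it matches normally.
Matches to split on: at [4:9] → '"wgf"'; at [13:18] → '"9s9"'; at [22:29] → '"5hor5"'.
Each match becomes a cut point; 4 segments remain.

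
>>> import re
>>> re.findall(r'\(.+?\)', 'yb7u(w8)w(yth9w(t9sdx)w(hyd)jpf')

['(w8)', '(yth9w(t9sdx)', '(hyd)']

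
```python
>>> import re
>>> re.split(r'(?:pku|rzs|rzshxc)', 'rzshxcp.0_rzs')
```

Alternation isn't longest-match — the leftmost alternative that fits at this position is chosen.
Matches to split on: at [0:3] → 'rzs'; at [10:13] → 'rzs'.
The string is cut at each match, leaving 3 pieces.

['', 'hxcp.0_', '']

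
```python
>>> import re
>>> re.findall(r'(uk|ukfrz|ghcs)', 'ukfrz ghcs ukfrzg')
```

['uk', 'ghcs', 'uk']

Alternation tries branches left to right and keeps the first one that lets the overall match succeed at that position.
`findall` collects group 1 from each match (3 total).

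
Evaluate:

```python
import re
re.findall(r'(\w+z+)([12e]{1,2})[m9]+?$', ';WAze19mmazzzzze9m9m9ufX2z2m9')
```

With 2 capturing groups, `findall` returns a 2-tuple per match.

[('WAze19mmazzzzze9m9m9ufX2z', '2')]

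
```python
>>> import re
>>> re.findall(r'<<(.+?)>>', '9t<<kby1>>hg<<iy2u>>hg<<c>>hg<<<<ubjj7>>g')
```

The `?` after the quantifier makes it lazy — it takes as little as possible before letting the rest of the pattern try.
Walking the string: at [2:10] match '<<kby1>>', group 1 = 'kby1'; at [12:20] match '<<iy2u>>', group 1 = 'iy2u'; at [22:27] match '<<c>>', group 1 = 'c'; at [29:40] match '<<<<ubjj7>>', group 1 = '<<ubjj7'.
One capturing group, so `findall` returns just the captured substring from each match — 4 in all.

['kby1', 'iy2u', 'c', '<<ubjj7']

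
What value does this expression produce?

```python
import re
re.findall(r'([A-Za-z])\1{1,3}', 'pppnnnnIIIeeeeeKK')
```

A backreference is literal: `\1` must see the identical characters the first group matched.
Matches: at [0:3] match 'ppp', group 1 = 'p'; at [3:7] match 'nnnn', group 1 = 'n'; at [7:10] match 'III', group 1 = 'I'; at [10:14] match 'eeee', group 1 = 'e'; at [15:17] match 'KK', group 1 = 'K'.
`findall` collects group 1 from each match (5 total).

['p', 'n', 'I', 'e', 'K']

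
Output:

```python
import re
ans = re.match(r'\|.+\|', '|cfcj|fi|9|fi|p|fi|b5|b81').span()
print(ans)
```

`re.match` won't scan ahead — the pattern has to work from the very first character.
The match spans [0:22] → '|cfcj|fi|9|fi|p|fi|b5|'.

(0, 22)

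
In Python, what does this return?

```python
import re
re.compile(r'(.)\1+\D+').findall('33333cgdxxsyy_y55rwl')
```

['3', '5']

A backreference is literal: `\1` must see the identical characters the first group matched.
Matches: at [0:15] match '33333cgdxxsyy_y', group 1 = '3'; at [15:20] match '55rwl', group 1 = '5'.
Because there's exactly one group, `findall` drops the full match and keeps group 1 from each hit.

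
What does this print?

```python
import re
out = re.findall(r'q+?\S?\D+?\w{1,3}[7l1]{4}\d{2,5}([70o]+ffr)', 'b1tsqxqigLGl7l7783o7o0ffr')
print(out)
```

The pattern matches one or more of the literal 'q' (lazy), then optionally a non-whitespace character, then one or more of a non-digit (lazy); then 1 to 3 of a word character, then exactly 4 of one of [7l1], then 2 to 5 of a digit; then one or more of one of [70o], then the literal 'ffr' (captured).
Matches: at [4:25] match 'qxqigLGl7l7783o7o0ffr', group 1 = 'o7o0ffr'.
With a single group, `findall` returns only what that group captured — 1 item.

['o7o0ffr']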